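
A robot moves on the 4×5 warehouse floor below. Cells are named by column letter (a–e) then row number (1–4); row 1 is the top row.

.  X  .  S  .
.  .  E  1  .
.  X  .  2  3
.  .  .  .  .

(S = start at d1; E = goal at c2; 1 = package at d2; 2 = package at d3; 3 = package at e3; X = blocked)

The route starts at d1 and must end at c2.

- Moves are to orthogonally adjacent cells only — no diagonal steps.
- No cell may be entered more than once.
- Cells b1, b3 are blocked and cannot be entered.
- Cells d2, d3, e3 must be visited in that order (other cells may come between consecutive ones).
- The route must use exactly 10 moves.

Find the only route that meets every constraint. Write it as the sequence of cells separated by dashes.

d1 - e1 - e2 - d2 - d3 - e3 - e4 - d4 - c4 - c3 - c2

The waypoints must appear in the order d2, d3, e3, with no cell reused.
Route from d1: right to e1, down to e2, left to d2, down to d3, right to e3, down to e4, 2× left (reaching c4), 2× up (reaching c2) — 10 moves in all.
Check: order respected (1 at step 3, 2 at step 4, 3 at step 5); 10 moves as required.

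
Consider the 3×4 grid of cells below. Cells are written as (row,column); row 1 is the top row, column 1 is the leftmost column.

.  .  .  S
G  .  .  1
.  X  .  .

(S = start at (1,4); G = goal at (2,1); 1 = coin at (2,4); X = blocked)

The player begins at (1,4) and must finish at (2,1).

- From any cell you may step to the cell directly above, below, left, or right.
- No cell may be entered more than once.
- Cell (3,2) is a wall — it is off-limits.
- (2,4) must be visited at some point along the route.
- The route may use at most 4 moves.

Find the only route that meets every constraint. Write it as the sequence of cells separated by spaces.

The budget equals the shortest possible length, so every move has to be on a shortest route through the required cells.
Route from (1,4): down 1 to (2,4), left 3 to (2,1) — 4 moves in all.
Check: all required cells visited; 4 ≤ 4 moves.

(1,4) (2,4) (2,3) (2,2) (2,1)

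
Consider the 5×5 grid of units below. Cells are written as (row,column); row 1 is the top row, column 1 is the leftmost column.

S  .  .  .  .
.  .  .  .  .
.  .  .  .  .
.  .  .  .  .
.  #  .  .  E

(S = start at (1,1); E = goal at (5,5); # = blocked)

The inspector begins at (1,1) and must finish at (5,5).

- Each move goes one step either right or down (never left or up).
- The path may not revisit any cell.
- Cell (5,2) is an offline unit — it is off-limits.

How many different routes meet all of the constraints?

A right/down-only route from (1,1) to (5,5) makes exactly 4 down-moves and 4 right-moves in some order.
With no other constraints that would be C(8,4) = 70 routes.
Subtract routes through each blocked cell (inclusion–exclusion for overlaps): − through (5,2): 5 → 65.
That gives 65 routes.

65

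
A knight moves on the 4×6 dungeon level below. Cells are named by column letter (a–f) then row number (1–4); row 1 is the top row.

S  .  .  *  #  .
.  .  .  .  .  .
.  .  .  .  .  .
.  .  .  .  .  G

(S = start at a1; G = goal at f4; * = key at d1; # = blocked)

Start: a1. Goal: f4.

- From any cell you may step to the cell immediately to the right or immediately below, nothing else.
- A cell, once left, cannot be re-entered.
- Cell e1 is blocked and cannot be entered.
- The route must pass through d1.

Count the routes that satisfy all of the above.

A right/down-only route from a1 to f4 makes exactly 3 down-moves and 5 right-moves in some order.
With no other constraints that would be C(8,3) = 56 routes.
Split at d1 and multiply the segment counts (each segment already excludes blocked cells): a1→d1: 1; d1→f4: 6; product = 6.
That gives 6 routes.

6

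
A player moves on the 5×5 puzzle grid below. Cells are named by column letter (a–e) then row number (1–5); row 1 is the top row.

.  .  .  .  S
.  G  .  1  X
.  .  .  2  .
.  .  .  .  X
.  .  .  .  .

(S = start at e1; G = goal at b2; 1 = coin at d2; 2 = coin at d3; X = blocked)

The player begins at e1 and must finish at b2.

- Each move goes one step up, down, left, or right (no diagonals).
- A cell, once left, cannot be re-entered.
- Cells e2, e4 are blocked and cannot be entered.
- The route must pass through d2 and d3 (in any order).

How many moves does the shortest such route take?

Any route passes through d2 and d3 in some order between e1 and b2. Summing Manhattan distances along each leg and taking the cheapest ordering (e1 → d2 → d3 → b2) gives a lower bound of 2 + 1 + 3 = 6 moves.
A route of 6 moves achieves this: e1 → d1 → d2 → d3 → c3 → c2 → b2.
Since 6 matches the lower bound, it is optimal.

6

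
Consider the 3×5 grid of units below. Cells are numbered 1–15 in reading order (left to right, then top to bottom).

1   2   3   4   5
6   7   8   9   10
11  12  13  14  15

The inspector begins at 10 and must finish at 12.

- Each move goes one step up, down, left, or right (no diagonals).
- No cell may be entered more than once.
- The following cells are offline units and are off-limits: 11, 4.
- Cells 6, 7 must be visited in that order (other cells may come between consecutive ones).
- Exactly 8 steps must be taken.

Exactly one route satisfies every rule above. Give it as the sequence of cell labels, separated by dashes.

The waypoints must appear in the order 6, 7, with no cell reused.
Route from 10: left 2 to 8, up 1 to 3, left 2 to 1, down 1 to 6, right 1 to 7, down 1 to 12 — 8 moves in all.
Check: order respected (6 at step 6, 7 at step 7); 8 moves as required.

10 - 9 - 8 - 3 - 2 - 1 - 6 - 7 - 12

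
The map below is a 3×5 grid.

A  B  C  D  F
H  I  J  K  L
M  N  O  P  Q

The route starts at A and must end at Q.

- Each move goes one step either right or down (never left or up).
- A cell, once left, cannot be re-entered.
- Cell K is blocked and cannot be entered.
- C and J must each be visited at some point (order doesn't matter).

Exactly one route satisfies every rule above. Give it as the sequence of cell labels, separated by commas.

A, B, C, J, O, P, Q

Moves only go right or down, so the column and row indices never decrease.
Route from A: 2× right (reaching C), 2× down (reaching O), 2× right (reaching Q) — 6 moves in all.
Check: all required cells visited.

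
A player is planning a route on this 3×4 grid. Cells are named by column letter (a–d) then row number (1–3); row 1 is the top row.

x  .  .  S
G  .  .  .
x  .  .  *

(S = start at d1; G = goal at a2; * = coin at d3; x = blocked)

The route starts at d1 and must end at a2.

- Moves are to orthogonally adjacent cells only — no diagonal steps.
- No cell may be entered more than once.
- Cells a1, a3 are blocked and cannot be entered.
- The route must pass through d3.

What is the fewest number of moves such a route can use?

Any route passes through d3 somewhere between d1 and a2. Summing Manhattan distances along the two legs (d1 → d3 → a2) gives a lower bound of 2 + 4 = 6 moves.
A route of 6 moves achieves this: d1 → d2 → d3 → c3 → c2 → b2 → a2.
Since 6 matches the lower bound, it is optimal.

6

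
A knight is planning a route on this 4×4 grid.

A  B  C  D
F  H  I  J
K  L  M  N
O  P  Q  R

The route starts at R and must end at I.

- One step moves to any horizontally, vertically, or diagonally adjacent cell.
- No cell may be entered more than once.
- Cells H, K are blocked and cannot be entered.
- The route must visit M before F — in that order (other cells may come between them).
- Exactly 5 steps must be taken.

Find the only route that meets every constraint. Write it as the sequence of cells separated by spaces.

The waypoints must appear in the order M, F, with no cell reused.
Route from R: up-left 1 to M, left 1 to L, up-left 1 to F, up-right 1 to B, down-right 1 to I — 5 moves in all.
Check: order respected (M at step 1, F at step 3); 5 moves as required.

R M L F B I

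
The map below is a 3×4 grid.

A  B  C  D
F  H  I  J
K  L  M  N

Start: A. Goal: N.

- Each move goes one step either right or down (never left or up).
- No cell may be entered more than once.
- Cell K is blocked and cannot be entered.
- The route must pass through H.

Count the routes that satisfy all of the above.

6

A right/down-only route from A to N makes exactly 2 down-moves and 3 right-moves in some order.
With no other constraints that would be C(5,2) = 10 routes.
Split at H and multiply the segment counts (each segment already excludes blocked cells): A→H: 2; H→N: 3; product = 6.
That gives 6 routes.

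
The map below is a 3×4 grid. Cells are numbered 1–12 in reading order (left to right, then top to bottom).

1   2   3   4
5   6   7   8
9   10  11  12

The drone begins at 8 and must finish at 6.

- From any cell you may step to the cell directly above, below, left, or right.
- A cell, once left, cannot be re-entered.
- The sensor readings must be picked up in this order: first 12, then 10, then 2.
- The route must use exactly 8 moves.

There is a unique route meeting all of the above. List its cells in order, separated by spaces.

8 12 11 10 9 5 1 2 6

The waypoints must appear in the order 12, 10, 2, with no cell reused.
Route from 8: down to 12, 3× left (reaching 9), 2× up (reaching 1), right to 2, down to 6 — 8 moves in all.
Check: order respected (12 at step 1, 10 at step 3, 2 at step 7); 8 moves as required.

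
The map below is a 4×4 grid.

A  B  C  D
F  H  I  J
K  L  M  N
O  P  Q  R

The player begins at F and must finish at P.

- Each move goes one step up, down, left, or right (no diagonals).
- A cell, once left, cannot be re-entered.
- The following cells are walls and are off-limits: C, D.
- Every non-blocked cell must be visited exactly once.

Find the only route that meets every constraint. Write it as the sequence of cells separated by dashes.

Need to visit all 14 open cells exactly once, starting at F and ending at P.
Cell R has only two open neighbours (N and Q), so the path must pass straight through it: one of those is the cell it's entered from and the other is where it exits.
Route from F: up to A, right to B, down to H, 2× right (reaching J), 2× down (reaching R), left to Q, up to M, 2× left (reaching K), down to O, right to P — 13 moves in all.
Check: all 14 open cells covered.

F - A - B - H - I - J - N - R - Q - M - L - K - O - P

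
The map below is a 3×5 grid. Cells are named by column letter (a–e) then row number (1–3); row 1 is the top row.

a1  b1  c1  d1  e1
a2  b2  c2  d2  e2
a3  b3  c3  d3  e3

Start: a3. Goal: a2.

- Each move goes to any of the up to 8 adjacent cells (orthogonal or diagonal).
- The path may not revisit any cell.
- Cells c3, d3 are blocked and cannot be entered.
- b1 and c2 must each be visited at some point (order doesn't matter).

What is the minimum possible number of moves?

4

Any route passes through b1 and c2 in some order between a3 and a2. Summing Chebyshev distances along each leg and taking the cheapest ordering (a3 → c2 → b1 → a2) gives a lower bound of 2 + 1 + 1 = 4 moves.
A route of 4 moves achieves this: a3 → b2 → c2 → b1 → a2.
Since 4 matches the lower bound, it is optimal.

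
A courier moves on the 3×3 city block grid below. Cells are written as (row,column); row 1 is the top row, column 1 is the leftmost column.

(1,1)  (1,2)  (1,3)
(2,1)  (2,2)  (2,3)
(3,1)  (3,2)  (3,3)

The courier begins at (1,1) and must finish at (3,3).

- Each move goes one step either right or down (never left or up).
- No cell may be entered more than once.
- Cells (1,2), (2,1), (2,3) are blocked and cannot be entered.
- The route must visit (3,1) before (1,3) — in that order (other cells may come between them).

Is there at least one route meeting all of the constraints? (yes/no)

(1,3) lies above (3,1), so going from (3,1) to (1,3) would need an upward move — but moves only go right/down, so (3,1) cannot be visited before (1,3).

no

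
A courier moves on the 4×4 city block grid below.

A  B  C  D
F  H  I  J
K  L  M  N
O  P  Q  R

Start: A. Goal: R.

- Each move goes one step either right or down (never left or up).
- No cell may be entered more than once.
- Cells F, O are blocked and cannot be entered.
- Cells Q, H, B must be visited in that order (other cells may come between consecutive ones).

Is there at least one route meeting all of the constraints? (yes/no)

no

H lies above Q, so going from Q to H would need an upward move — but moves only go right/down, so Q cannot be visited before H.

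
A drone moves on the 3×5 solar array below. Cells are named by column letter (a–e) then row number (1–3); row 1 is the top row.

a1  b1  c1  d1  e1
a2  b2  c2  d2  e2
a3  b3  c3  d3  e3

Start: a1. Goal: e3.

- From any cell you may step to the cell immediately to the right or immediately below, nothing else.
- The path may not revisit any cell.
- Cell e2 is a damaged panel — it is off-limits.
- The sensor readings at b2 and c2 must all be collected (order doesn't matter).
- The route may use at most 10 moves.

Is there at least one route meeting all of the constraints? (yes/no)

yes

One route that works: a1 → a2 → b2 → c2 → c3 → d3 → e3.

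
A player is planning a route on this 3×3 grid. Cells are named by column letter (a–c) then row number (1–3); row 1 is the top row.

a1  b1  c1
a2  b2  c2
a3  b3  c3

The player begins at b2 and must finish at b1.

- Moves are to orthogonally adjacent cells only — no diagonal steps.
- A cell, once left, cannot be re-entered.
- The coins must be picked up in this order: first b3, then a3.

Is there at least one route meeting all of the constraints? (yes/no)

yes

One route that works: b2 → b3 → a3 → a2 → a1 → b1.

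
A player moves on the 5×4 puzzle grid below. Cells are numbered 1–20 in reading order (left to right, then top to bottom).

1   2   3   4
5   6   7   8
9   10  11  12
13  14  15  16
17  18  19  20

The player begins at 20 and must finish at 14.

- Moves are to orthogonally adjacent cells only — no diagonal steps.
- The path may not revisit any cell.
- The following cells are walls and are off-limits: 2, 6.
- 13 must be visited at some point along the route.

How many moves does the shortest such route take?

Any route passes through 13 somewhere between 20 and 14. Summing Manhattan distances along the two legs (20 → 13 → 14) gives a lower bound of 4 + 1 = 5 moves.
A route of 5 moves achieves this: 20 → 19 → 18 → 17 → 13 → 14.
Since 5 matches the lower bound, it is optimal.

5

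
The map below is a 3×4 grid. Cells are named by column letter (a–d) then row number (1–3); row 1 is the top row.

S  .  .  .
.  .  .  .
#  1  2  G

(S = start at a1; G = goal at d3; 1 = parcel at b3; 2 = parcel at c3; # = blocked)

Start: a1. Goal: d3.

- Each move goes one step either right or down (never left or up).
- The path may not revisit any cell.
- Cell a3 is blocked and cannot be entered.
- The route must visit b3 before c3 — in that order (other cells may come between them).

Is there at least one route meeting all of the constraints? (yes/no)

yes

One route that works: a1 → a2 → b2 → b3 → c3 → d3.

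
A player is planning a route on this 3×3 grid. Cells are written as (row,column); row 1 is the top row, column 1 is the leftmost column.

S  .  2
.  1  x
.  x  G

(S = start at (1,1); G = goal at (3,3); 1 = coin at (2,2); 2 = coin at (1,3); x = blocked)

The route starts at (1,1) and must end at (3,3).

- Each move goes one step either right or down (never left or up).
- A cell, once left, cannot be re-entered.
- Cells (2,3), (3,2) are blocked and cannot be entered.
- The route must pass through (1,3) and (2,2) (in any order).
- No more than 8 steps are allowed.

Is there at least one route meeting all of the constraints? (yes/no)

(2,2) is below but to the left of (1,3): going (1,3) → (2,2) would need a leftward move and (2,2) → (1,3) an upward move, so no right/down-only route can visit both required cells.

no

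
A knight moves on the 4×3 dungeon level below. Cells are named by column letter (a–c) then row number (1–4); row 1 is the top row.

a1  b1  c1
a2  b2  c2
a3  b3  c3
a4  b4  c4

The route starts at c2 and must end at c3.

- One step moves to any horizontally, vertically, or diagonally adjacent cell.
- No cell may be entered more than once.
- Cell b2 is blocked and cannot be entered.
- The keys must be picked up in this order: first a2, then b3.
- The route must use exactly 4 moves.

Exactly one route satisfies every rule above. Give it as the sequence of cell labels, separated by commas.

The waypoints must appear in the order a2, b3, with no cell reused.
Route from c2: up-left to b1, down-left to a2, down-right to b3, right to c3 — 4 moves in all.
Check: order respected (a2 at step 2, b3 at step 3); 4 moves as required.

c2, b1, a2, b3, c3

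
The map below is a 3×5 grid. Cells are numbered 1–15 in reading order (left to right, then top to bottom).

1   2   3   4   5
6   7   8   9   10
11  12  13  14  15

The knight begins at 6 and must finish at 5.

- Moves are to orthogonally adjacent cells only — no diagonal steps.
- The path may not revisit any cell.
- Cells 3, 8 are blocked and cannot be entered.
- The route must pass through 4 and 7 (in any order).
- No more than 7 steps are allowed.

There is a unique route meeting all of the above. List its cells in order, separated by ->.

6 -> 7 -> 12 -> 13 -> 14 -> 9 -> 4 -> 5

The budget equals the shortest possible length, so every move has to be on a shortest route through the required cells.
Route from 6: right to 7, down to 12, 2× right (reaching 14), 2× up (reaching 4), right to 5 — 7 moves in all.
Check: all required cells visited; 7 ≤ 7 moves.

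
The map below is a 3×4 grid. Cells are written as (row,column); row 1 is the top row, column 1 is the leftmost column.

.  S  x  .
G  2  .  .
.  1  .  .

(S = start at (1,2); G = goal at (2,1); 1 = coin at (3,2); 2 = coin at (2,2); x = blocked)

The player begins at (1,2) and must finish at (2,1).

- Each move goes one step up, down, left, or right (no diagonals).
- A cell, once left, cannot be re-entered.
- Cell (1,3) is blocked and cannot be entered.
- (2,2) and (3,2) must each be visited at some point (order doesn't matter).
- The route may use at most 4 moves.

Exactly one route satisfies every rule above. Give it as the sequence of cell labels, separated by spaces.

(1,2) (2,2) (3,2) (3,1) (2,1)

Any route must reach (2,2) and (3,2) and still end at (2,1) within 4 moves, so the order of the required stops is forced.
Route from (1,2): 2× down (reaching (3,2)), left to (3,1), up to (2,1) — 4 moves in all.
Check: all required cells visited; 4 ≤ 4 moves.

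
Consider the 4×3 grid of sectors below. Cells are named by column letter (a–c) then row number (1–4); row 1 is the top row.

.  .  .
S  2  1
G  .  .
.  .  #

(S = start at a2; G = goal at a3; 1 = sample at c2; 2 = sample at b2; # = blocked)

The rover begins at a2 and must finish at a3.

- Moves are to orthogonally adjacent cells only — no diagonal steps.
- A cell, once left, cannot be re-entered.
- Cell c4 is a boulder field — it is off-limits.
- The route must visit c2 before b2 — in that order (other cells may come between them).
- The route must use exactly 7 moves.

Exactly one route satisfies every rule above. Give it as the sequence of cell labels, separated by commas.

The waypoints must appear in the order c2, b2, with no cell reused.
Route from a2: up to a1, 2× right (reaching c1), down to c2, left to b2, down to b3, left to a3 — 7 moves in all.
Check: order respected (1 at step 4, 2 at step 5); 7 moves as required.

a2, a1, b1, c1, c2, b2, b3, a3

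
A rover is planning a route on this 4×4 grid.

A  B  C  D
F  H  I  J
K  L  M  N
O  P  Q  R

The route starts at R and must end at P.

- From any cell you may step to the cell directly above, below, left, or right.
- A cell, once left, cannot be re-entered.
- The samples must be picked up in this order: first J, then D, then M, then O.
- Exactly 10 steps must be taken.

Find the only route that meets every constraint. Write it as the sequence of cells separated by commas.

R, N, J, D, C, I, M, L, K, O, P

The waypoints must appear in the order J, D, M, O, with no cell reused.
Route from R: up 3 to D, left 1 to C, down 2 to M, left 2 to K, down 1 to O, right 1 to P — 10 moves in all.
Check: order respected (J at step 2, D at step 3, M at step 6, O at step 9); 10 moves as required.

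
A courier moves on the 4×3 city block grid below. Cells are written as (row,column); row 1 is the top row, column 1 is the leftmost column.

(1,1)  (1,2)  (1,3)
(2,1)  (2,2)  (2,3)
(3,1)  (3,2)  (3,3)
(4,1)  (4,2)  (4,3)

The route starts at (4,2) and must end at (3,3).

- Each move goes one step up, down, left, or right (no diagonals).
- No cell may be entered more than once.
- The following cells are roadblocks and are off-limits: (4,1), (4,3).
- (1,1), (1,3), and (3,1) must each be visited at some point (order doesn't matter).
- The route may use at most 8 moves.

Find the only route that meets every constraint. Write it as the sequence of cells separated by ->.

The budget equals the shortest possible length, so every move has to be on a shortest route through the required cells.
Route from (4,2): up 1 to (3,2), left 1 to (3,1), up 2 to (1,1), right 2 to (1,3), down 2 to (3,3) — 8 moves in all.
Check: all required cells visited; 8 ≤ 8 moves.

(4,2) -> (3,2) -> (3,1) -> (2,1) -> (1,1) -> (1,2) -> (1,3) -> (2,3) -> (3,3)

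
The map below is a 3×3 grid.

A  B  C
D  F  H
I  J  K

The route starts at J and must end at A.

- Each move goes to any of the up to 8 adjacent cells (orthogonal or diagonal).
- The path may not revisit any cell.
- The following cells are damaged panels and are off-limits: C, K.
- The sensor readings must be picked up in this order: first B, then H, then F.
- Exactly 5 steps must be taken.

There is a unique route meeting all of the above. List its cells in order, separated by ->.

J -> D -> B -> H -> F -> A

The waypoints must appear in the order B, H, F, with no cell reused.
Route from J: up-left to D, up-right to B, down-right to H, left to F, up-left to A — 5 moves in all.
Check: order respected (B at step 2, H at step 3, F at step 4); 5 moves as required.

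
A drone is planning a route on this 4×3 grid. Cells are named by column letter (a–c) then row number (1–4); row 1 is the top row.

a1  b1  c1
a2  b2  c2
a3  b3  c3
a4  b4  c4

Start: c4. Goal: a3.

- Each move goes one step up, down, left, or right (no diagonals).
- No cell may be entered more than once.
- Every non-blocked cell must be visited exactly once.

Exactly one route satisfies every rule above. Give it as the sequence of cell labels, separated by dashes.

c4 - c3 - c2 - c1 - b1 - a1 - a2 - b2 - b3 - b4 - a4 - a3

Need to visit all 12 open cells exactly once, starting at c4 and ending at a3.
Cell a1 has only two open neighbours (a2 and b1), so the path must pass straight through it: one of those is the cell it's entered from and the other is where it exits.
Route from c4: up 3 to c1, left 2 to a1, down 1 to a2, right 1 to b2, down 2 to b4, left 1 to a4, up 1 to a3 — 11 moves in all.
Check: all 12 open cells covered.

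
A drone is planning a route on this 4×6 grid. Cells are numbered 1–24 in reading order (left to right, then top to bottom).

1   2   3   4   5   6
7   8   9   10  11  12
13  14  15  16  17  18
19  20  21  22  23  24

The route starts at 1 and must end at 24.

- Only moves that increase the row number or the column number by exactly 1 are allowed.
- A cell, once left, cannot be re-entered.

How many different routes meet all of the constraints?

A right/down-only route from 1 to 24 makes exactly 3 down-moves and 5 right-moves in some order.
With no other constraints that would be C(8,3) = 56 routes.
That gives 56 routes.

56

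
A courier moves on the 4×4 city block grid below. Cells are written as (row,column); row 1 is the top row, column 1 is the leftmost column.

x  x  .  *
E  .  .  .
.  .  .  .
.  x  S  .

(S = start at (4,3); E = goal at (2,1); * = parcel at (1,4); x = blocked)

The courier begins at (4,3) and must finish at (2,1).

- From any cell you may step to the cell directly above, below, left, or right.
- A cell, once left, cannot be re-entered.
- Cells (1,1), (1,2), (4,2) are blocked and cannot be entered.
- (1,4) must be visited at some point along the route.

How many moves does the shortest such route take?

Any route passes through (1,4) somewhere between (4,3) and (2,1). Summing Manhattan distances along the two legs ((4,3) → (1,4) → (2,1)) gives a lower bound of 4 + 4 = 8 moves.
A route of 8 moves achieves this: (4,3) → (3,3) → (3,4) → (2,4) → (1,4) → (1,3) → (2,3) → (2,2) → (2,1).
Since 8 matches the lower bound, it is optimal.

8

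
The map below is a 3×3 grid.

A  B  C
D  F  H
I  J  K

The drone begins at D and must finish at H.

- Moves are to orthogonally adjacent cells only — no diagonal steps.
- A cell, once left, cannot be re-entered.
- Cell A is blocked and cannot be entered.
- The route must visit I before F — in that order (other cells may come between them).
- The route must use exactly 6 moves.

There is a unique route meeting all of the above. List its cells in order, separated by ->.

D -> I -> J -> F -> B -> C -> H

The waypoints must appear in the order I, F, with no cell reused.
Route from D: down to I, right to J, 2× up (reaching B), right to C, down to H — 6 moves in all.
Check: order respected (I at step 1, F at step 3); 6 moves as required.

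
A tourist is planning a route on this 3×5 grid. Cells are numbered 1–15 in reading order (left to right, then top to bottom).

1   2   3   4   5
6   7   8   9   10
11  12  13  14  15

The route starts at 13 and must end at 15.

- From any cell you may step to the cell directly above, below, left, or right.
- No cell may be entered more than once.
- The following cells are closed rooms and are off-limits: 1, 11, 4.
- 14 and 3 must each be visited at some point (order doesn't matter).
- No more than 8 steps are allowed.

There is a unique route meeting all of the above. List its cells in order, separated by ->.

The 8-move cap with required stops at 14, 3 leaves no slack for detours.
Route from 13: left to 12, 2× up (reaching 2), right to 3, down to 8, right to 9, down to 14, right to 15 — 8 moves in all.
Check: all required cells visited; 8 ≤ 8 moves.

13 -> 12 -> 7 -> 2 -> 3 -> 8 -> 9 -> 14 -> 15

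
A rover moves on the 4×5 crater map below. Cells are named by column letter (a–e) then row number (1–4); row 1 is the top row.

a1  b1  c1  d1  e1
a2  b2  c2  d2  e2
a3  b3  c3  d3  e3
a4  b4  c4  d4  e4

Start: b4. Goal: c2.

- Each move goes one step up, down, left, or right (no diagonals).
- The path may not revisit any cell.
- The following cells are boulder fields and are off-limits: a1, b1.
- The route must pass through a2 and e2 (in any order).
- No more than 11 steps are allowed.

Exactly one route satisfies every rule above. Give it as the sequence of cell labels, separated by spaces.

b4 a4 a3 a2 b2 b3 c3 d3 e3 e2 d2 c2

Any route must reach a2 and e2 and still end at c2 within 11 moves, so the order of the required stops is forced.
Route from b4: left to a4, 2× up (reaching a2), right to b2, down to b3, 3× right (reaching e3), up to e2, 2× left (reaching c2) — 11 moves in all.
Check: all required cells visited; 11 ≤ 11 moves.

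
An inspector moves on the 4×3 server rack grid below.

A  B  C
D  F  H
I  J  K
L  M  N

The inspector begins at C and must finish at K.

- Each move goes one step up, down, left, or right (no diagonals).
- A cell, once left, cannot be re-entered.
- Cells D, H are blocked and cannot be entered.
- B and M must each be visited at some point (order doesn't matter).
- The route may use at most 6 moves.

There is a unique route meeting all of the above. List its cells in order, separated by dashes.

C - B - F - J - M - N - K

Any route must reach B and M and still end at K within 6 moves, so the order of the required stops is forced.
Route from C: left to B, 3× down (reaching M), right to N, up to K — 6 moves in all.
Check: all required cells visited; 6 ≤ 6 moves.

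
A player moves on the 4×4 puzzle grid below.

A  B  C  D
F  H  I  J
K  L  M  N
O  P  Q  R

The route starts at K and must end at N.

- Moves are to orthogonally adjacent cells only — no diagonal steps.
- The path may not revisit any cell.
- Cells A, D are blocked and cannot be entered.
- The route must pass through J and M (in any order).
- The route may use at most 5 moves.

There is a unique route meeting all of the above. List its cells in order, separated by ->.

K -> L -> M -> I -> J -> N

The budget equals the shortest possible length, so every move has to be on a shortest route through the required cells.
Route from K: right 2 to M, up 1 to I, right 1 to J, down 1 to N — 5 moves in all.
Check: all required cells visited; 5 ≤ 5 moves.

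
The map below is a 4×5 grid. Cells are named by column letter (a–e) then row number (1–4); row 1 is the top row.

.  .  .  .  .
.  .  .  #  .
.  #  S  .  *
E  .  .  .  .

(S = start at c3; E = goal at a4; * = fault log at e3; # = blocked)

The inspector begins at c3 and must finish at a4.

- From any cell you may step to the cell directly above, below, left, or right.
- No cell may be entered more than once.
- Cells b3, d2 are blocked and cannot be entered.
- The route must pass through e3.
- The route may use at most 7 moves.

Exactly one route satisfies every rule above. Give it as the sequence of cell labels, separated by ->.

c3 -> d3 -> e3 -> e4 -> d4 -> c4 -> b4 -> a4

Any route must reach e3 and still end at a4 within 7 moves, so the order of the required stops is forced.
Route from c3: right 2 to e3, down 1 to e4, left 4 to a4 — 7 moves in all.
Check: all required cells visited; 7 ≤ 7 moves.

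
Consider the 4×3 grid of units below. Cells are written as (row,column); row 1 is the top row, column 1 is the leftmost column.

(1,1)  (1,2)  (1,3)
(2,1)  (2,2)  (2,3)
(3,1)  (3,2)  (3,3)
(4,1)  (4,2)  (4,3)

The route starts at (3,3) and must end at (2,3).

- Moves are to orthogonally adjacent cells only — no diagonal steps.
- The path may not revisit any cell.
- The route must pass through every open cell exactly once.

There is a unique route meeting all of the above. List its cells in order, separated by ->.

(3,3) -> (4,3) -> (4,2) -> (4,1) -> (3,1) -> (3,2) -> (2,2) -> (2,1) -> (1,1) -> (1,2) -> (1,3) -> (2,3)

Need to visit all 12 open cells exactly once, starting at (3,3) and ending at (2,3).
Route from (3,3): down to (4,3), 2× left (reaching (4,1)), up to (3,1), right to (3,2), up to (2,2), left to (2,1), up to (1,1), 2× right (reaching (1,3)), down to (2,3) — 11 moves in all.
Check: all 12 open cells covered.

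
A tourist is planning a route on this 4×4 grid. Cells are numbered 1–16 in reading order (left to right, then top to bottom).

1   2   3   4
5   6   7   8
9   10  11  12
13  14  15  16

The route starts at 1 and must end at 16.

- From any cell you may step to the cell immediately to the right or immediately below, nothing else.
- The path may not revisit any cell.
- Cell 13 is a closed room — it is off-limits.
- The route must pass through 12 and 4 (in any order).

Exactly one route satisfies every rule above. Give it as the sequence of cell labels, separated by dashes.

1 - 2 - 3 - 4 - 8 - 12 - 16

Moves only go right or down, so the column and row indices never decrease.
Route from 1: 3× right (reaching 4), 3× down (reaching 16) — 6 moves in all.
Check: all required cells visited.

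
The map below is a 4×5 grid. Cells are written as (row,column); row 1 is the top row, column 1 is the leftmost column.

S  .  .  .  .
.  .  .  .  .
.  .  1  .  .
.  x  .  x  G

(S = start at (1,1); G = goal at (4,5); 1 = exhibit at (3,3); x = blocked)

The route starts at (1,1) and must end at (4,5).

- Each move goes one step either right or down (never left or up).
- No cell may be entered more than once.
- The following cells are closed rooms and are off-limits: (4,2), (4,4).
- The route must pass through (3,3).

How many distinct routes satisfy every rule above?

6

A right/down-only route from (1,1) to (4,5) makes exactly 3 down-moves and 4 right-moves in some order.
With no other constraints that would be C(7,3) = 35 routes.
Split at (3,3) and multiply the segment counts (each segment already excludes blocked cells): (1,1)→(3,3): 6; (3,3)→(4,5): 1; product = 6.
That gives 6 routes.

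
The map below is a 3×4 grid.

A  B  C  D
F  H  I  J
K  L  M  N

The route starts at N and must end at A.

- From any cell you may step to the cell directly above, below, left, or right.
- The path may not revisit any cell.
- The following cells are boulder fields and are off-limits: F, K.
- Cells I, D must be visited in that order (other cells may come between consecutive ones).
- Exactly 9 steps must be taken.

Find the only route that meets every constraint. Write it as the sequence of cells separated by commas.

N, M, L, H, I, J, D, C, B, A

The waypoints must appear in the order I, D, with no cell reused.
Route from N: left 2 to L, up 1 to H, right 2 to J, up 1 to D, left 3 to A — 9 moves in all.
Check: order respected (I at step 4, D at step 6); 9 moves as required.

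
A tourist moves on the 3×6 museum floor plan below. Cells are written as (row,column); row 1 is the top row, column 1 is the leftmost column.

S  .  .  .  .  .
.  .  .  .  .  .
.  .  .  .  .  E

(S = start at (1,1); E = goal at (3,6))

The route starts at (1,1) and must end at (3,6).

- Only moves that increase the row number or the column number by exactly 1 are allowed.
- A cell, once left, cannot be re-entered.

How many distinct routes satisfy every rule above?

21

A right/down-only route from (1,1) to (3,6) makes exactly 2 down-moves and 5 right-moves in some order.
With no other constraints that would be C(7,2) = 21 routes.
That gives 21 routes.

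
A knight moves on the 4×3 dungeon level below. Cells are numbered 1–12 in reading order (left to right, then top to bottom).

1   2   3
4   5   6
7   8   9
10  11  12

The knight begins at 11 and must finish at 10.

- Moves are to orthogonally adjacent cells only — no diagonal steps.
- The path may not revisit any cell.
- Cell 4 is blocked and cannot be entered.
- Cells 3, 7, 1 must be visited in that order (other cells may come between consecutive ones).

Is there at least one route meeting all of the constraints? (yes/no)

1 must be visited but has only one open neighbour (2), and it is neither the start nor the goal — the route would have to enter and leave through 2, re-entering it.

no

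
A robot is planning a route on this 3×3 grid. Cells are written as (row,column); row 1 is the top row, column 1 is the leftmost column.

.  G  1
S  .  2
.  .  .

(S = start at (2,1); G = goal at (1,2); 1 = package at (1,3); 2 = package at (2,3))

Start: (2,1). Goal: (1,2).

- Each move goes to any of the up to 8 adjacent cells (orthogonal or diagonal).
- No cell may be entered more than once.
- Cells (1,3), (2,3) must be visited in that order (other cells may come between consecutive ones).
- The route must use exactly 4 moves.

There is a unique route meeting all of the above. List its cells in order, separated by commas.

(2,1), (2,2), (1,3), (2,3), (1,2)

The waypoints must appear in the order (1,3), (2,3), with no cell reused.
Route from (2,1): right to (2,2), up-right to (1,3), down to (2,3), up-left to (1,2) — 4 moves in all.
Check: order respected (1 at step 2, 2 at step 3); 4 moves as required.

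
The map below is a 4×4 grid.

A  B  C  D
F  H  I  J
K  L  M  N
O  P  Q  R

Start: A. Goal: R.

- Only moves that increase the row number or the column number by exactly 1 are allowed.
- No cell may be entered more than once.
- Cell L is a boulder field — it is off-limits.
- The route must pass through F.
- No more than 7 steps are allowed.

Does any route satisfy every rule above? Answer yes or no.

One route that works: A → F → K → O → P → Q → R.

yes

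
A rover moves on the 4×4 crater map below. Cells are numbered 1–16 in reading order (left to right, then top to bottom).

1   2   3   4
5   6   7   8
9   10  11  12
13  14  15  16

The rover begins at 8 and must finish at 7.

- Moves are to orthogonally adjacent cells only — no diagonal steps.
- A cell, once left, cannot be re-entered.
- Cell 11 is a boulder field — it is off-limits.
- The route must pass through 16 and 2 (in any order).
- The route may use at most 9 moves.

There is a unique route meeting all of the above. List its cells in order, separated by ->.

8 -> 12 -> 16 -> 15 -> 14 -> 10 -> 6 -> 2 -> 3 -> 7

Any route must reach 16 and 2 and still end at 7 within 9 moves, so the order of the required stops is forced.
Route from 8: down 2 to 16, left 2 to 14, up 3 to 2, right 1 to 3, down 1 to 7 — 9 moves in all.
Check: all required cells visited; 9 ≤ 9 moves.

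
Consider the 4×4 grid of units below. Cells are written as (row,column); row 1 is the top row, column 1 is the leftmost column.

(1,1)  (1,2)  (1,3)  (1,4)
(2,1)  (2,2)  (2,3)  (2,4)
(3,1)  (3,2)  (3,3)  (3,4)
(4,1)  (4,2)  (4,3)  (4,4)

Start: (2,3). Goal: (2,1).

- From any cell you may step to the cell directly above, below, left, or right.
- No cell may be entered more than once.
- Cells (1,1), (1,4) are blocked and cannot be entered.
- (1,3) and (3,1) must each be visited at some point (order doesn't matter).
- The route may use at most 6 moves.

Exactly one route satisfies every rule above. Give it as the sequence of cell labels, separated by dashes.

(2,3) - (1,3) - (1,2) - (2,2) - (3,2) - (3,1) - (2,1)

The budget equals the shortest possible length, so every move has to be on a shortest route through the required cells.
Route from (2,3): up 1 to (1,3), left 1 to (1,2), down 2 to (3,2), left 1 to (3,1), up 1 to (2,1) — 6 moves in all.
Check: all required cells visited; 6 ≤ 6 moves.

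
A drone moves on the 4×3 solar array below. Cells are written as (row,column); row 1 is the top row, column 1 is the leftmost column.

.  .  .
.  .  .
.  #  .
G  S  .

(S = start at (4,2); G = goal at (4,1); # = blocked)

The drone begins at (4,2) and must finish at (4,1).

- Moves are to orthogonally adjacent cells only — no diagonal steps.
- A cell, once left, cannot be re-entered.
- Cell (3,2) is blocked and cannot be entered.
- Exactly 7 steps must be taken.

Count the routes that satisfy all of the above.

1

Need simple routes of exactly 7 moves from (4,2) to (4,1) (Manhattan distance 1, so 3 moves are spent on a detour and 3 undoing it).
Enumerating: (4,2) (4,3) (3,3) (2,3) (2,2) (2,1) (3,1) (4,1).
That gives 1 route.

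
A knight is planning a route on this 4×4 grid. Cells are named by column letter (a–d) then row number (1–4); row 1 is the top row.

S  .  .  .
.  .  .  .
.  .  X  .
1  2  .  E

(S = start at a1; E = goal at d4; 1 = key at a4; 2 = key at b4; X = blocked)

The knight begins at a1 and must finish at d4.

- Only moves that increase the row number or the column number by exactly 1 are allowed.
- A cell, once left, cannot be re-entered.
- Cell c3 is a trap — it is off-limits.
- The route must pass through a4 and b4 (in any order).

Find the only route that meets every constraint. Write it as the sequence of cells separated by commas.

a1, a2, a3, a4, b4, c4, d4

Moves only go right or down, so the column and row indices never decrease.
Route from a1: down 3 to a4, right 3 to d4 — 6 moves in all.
Check: all required cells visited.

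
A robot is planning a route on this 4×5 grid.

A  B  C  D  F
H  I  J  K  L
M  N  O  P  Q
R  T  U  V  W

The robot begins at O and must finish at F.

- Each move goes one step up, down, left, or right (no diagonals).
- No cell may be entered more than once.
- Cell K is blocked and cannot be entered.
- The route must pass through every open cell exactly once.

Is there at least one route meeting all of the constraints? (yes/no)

Colour the cells like a checkerboard: each orthogonal step flips colour, so a Hamiltonian route alternates colours. Here there are 9 cells of one colour and 10 of the other, with start on the same colour as the goal — the counts and endpoints can't be arranged into an alternating sequence of length 19, so no Hamiltonian route exists.

no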